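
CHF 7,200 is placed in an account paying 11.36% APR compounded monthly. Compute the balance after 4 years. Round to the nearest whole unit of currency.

CHF 11,317

With 12 periods per year: i = 0.00946667, n = 48.
FV = 7,200 × (1 + 0.00946667)^48 = 11,317.4262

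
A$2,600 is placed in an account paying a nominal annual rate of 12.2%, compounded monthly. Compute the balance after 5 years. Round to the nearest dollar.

A$4,770

With 12 periods per year: i = 0.0101667, n = 60.
2,600 × (1+0.0101667)^60 = 2,600 × 1.834772 = 4,770.4063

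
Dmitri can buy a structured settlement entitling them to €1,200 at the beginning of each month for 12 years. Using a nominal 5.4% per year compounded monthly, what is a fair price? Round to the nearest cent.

With 12 periods per year: i = 0.0045, n = 144.
Annuity factor a(144|0.0045) × (1+i) = 106.286848; PV = 1200 × 106.286848 = 127,544.2172
(annuity-due: payments at period start, so ×(1+i).)

€127,544.22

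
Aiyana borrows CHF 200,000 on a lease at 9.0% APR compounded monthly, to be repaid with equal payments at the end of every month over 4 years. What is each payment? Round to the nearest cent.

With 12 periods per year: i = 0.0075, n = 48.
Annuity-PV factor = 40.184782; PMT = 200000 / 40.184782 = 4,977.0085

CHF 4,977.01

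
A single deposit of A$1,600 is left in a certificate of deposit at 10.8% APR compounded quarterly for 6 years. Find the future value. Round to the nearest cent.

Periodic rate i = 0.108/4 = 0.027; n = 6 × 4 = 24 periods.
1,600 × (1+0.027)^24 = 1,600 × 1.895355 = 3,032.5686

A$3,032.57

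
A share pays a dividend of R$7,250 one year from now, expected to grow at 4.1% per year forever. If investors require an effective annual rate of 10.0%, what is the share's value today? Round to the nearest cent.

R$122,881.36

PV = PMT / (i − g) = 7250 / (0.1 − 0.041) = 7250 / 0.059000 = 122,881.3559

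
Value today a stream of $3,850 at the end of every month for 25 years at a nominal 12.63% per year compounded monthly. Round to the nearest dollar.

$349,979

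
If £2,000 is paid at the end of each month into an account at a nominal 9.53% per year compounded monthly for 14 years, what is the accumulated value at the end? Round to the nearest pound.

£699,349

With 12 periods per year: i = 0.00794167, n = 168.
Accumulation factor s(168|0.00794167) = 349.674689; FV = 2000 × 349.674689 = 699,349.3789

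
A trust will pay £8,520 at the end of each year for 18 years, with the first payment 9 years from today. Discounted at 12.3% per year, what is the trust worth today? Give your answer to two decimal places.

£23,990.37

Value one period before first payment (t=8): 8520 × [1 − (1+0.123)^(−18)] / 0.123 = 8520 × 7.122548 = 60,684.1116
Discount back 8 years: 60,684.1116 × (1+0.123)^(−8) = 60,684.1116 × 0.395332 = 23,990.3701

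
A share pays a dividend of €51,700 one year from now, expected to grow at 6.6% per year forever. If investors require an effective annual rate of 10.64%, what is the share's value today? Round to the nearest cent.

€1,279,702.97

PV = D₁/(r − g) = 51700/(0.1064 − 0.066) = 1,279,702.9703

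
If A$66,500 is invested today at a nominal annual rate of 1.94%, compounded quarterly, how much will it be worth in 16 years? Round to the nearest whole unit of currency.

A$90,636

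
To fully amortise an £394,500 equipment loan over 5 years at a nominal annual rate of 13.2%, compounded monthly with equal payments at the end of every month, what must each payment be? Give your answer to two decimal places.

£9,016.53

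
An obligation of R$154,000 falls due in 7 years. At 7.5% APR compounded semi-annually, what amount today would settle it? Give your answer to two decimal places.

With 2 periods per year: i = 0.0375, n = 14.
PV = 154,000 / (1 + 0.0375)^14 = 154,000 / 1.674301 = 91,978.6954

R$91,978.70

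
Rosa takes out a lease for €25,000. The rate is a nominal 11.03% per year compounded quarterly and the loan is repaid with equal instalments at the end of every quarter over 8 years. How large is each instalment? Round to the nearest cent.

i = 0.1103/4 = 0.027575 per quarter; n = 8·4 = 32.
Annuity-PV factor = 21.078448; PMT = 25000 / 21.078448 = 1,186.0456

€1,186.05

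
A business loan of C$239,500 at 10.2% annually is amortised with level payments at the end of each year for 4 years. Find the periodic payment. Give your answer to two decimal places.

C$75,882.62

Annuity-PV factor = 3.156190; PMT = 239500 / 3.156190 = 75,882.6217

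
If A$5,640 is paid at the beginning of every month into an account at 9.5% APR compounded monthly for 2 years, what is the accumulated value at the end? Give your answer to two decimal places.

A$149,604.61

i = 0.095/12 = 0.00791667 per month; n = 2·12 = 24.
FV = 5640 × [(1+0.00791667)^24 − 1] / 0.00791667 × (1+i) = 5640 × 26.525640 = 149,604.6103
Payments are at the start of each period, so multiply by (1+i).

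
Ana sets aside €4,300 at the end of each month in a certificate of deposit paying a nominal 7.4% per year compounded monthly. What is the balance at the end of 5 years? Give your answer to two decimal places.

€311,057.83

i = 0.074/12 = 0.00616667 per month; n = 5·12 = 60.
FV = PMT · [(1+i)^n − 1] / i = 4300 · 72.339030 = 311,057.8280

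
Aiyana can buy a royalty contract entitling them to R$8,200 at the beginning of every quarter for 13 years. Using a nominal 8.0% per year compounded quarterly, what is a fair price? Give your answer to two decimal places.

Periodic rate i = 0.08/4 = 0.02; n = 13 × 4 = 52 periods.
PV = PMT · [1 − (1+i)^(−n)] / i × (1+i) = 8200 · 32.787849 = 268,860.3611
(annuity-due: payments at period start, so ×(1+i).)

R$268,860.36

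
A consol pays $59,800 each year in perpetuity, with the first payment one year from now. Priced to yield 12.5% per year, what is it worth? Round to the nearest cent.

PV = C/r = 59800/0.125 = 478,400.0000

$478,400.00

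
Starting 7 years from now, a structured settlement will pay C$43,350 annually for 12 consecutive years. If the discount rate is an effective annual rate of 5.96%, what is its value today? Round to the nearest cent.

C$257,355.53

PV at t=6 (ordinary 12-year annuity): 43350 × a(12|0.0596) = 43350 × 8.402260 = 364,237.9590
Discount back 6 years: 364,237.9590 × (1+0.0596)^(−6) = 364,237.9590 × 0.706559 = 257,355.5307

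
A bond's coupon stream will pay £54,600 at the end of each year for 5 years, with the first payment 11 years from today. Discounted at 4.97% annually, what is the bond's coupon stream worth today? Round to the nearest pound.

£145,659

PV at t=10 (ordinary 5-year annuity): 54600 × a(5|0.0497) = 54600 × 4.333069 = 236,585.5906
PV₀ = 236,585.5906 / (1+0.0497)^10 = 236,585.5906 / 1.624247 = 145,658.6626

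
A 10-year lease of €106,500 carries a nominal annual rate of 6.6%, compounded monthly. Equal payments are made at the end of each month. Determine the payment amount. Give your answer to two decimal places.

€1,214.71

Periodic rate i = 0.066/12 = 0.0055; n = 10 × 12 = 120 periods.
Annuity-PV factor = 87.675120; PMT = 106500 / 87.675120 = 1,214.7118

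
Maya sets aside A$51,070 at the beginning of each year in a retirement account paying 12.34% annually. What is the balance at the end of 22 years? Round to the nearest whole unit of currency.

A$5,548,781

FV = PMT · [(1+i)^n − 1] / i × (1+i) = 51070 · 108.650495 = 5,548,780.7750
Payments are at the start of each period, so multiply by (1+i).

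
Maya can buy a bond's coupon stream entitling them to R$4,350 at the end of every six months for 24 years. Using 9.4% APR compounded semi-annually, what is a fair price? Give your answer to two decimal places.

R$82,344.96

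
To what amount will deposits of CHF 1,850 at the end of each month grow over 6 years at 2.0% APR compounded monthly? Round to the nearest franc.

CHF 141,396

Periodic rate i = 0.02/12 = 0.00166667; n = 6 × 12 = 72 periods.
FV = PMT · [(1+i)^n − 1] / i = 1850 · 76.430540 = 141,396.4982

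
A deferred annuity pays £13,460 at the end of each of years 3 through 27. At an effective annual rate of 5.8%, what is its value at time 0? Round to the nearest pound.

£156,681

PV at t=2 (ordinary 25-year annuity): 13460 × a(25|0.058) = 13460 × 13.029942 = 175,383.0228
Discount back 2 years: 175,383.0228 × (1+0.058)^(−2) = 175,383.0228 × 0.893364 = 156,680.9570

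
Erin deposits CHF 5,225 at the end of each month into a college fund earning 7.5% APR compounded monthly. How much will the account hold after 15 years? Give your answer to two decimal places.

Periodic rate i = 0.075/12 = 0.00625; n = 15 × 12 = 180 periods.
FV = 5225 × [(1+0.00625)^180 − 1] / 0.00625 = 5225 × 331.112276 = 1,730,061.6438

CHF 1,730,061.64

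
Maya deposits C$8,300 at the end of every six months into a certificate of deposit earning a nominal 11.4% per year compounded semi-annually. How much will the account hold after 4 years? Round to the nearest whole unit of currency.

i = 0.114/2 = 0.057 per half-year; n = 4·2 = 8.
Accumulation factor s(8|0.057) = 9.791516; FV = 8300 × 9.791516 = 81,269.5809

C$81,270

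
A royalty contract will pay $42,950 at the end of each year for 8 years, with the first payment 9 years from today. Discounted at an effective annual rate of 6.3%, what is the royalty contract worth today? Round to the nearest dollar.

$161,672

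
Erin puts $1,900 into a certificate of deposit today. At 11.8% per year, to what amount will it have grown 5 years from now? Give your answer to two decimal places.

$3,318.66

FV = PV·(1+i)^n = 1,900 × 1.746663 = 3,318.6589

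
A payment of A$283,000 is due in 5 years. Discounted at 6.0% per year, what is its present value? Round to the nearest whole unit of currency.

PV = FV·(1+i)^(−n) = 283,000 × 0.747258 = 211,474.0629

A$211,474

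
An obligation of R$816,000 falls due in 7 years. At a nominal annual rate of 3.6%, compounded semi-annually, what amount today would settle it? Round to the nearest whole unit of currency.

R$635,655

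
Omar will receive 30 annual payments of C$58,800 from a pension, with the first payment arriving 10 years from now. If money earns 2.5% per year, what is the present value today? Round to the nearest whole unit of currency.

Value one period before first payment (t=9): 58800 × [1 − (1+0.025)^(−30)] / 0.025 = 58800 × 20.930293 = 1,230,701.2045
Discount back 9 years: 1,230,701.2045 × (1+0.025)^(−9) = 1,230,701.2045 × 0.800728 = 985,457.3593

C$985,457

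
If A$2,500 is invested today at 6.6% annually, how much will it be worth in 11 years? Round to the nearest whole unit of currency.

FV = PV·(1+i)^n = 2,500 × 2.019897 = 5,049.7428

A$5,050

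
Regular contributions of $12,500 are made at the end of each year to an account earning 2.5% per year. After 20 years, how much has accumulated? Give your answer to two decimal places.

$319,308.22

FV = PMT · [(1+i)^n − 1] / i = 12500 · 25.544658 = 319,308.2201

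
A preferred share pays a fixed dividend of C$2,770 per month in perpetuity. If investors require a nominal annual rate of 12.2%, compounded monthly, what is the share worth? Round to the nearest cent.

C$272,459.02

Periodic rate i = 0.122/12 = 0.0101667.
PV = C/r = 2770/0.0101667 = 272,459.0164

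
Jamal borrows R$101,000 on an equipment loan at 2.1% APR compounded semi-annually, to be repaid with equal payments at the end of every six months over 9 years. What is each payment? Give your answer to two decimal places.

i = 0.021/2 = 0.0105 per half-year; n = 9·2 = 18.
Annuity-PV factor = 16.323564; PMT = 101000 / 16.323564 = 6,187.3742

R$6,187.37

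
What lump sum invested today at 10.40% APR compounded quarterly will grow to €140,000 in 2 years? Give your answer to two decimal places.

€114,011.63

With 4 periods per year: i = 0.026, n = 8.
Discount factor = (1+0.026)^(−8) = 0.814369; PV = 140,000 × 0.814369 = 114,011.6286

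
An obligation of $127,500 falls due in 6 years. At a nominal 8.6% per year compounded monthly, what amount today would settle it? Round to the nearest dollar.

$76,245

Periodic rate i = 0.086/12 = 0.00716667; n = 6 × 12 = 72 periods.
PV = 127,500 / (1 + 0.00716667)^72 = 127,500 / 1.672233 = 76,245.3613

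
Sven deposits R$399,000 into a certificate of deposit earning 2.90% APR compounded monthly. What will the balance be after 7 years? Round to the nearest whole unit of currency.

Periodic rate i = 0.029/12 = 0.00241667; n = 7 × 12 = 84 periods.
399,000 × (1+0.00241667)^84 = 399,000 × 1.224772 = 488,684.2228

R$488,684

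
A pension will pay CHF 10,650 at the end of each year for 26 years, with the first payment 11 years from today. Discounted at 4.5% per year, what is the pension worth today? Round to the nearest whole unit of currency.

CHF 103,873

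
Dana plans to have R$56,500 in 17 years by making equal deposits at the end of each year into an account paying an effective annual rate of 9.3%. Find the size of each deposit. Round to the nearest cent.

R$1,486.57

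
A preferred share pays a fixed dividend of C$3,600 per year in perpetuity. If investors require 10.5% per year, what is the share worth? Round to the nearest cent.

C$34,285.71

PV = PMT / i = 3600 / 0.105 = 34,285.7143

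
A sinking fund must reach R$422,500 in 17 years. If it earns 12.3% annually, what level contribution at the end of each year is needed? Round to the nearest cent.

R$8,401.53

FV-annuity factor = 50.288465; PMT = 422500 / 50.288465 = 8,401.5291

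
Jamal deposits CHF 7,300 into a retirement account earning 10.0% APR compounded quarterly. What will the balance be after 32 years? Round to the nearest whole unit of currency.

CHF 172,178

Periodic rate i = 0.1/4 = 0.025; n = 32 × 4 = 128 periods.
7,300 × (1+0.025)^128 = 7,300 × 23.586026 = 172,177.9887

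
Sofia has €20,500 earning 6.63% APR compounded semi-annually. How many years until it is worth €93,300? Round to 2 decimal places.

Periodic rate i = 0.0663/2 = 0.03315.
n = ln(93300/20500) / ln(1+0.03315) = ln(4.55122) / 0.032612 = 46.4669 half-years
= 46.4669/2 years

23.23 years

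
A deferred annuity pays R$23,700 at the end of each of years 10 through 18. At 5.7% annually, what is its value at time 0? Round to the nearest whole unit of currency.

PV at t=9 (ordinary 9-year annuity): 23700 × a(9|0.057) = 23700 × 6.891391 = 163,325.9703
PV₀ = 163,325.9703 / (1+0.057)^9 = 163,325.9703 / 1.646929 = 99,170.0109

R$99,170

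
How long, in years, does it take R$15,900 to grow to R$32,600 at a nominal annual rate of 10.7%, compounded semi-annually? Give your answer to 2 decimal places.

6.89 years

Periodic rate i = 0.107/2 = 0.0535.
(1+i)^n = 32600/15900 = 2.05031, so n = ln 2.05031 / ln 1.0535 = 13.7763 half-years
= 13.7763/2 years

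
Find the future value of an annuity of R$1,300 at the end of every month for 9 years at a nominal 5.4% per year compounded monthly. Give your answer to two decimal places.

R$180,274.89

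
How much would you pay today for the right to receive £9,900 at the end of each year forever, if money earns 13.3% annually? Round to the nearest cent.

PV = C/r = 9900/0.133 = 74,436.0902

£74,436.09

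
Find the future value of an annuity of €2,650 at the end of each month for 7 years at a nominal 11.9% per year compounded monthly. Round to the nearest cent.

i = 0.119/12 = 0.00991667 per month; n = 7·12 = 84.
Accumulation factor s(84|0.00991667) = 130.163715; FV = 2650 × 130.163715 = 344,933.8451

€344,933.85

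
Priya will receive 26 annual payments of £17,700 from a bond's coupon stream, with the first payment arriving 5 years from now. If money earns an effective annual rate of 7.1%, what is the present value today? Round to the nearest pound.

Value one period before first payment (t=4): 17700 × [1 − (1+0.071)^(−26)] / 0.071 = 17700 × 11.717414 = 207,398.2200
PV₀ = 207,398.2200 / (1+0.071)^4 = 207,398.2200 / 1.315703 = 157,633.0002

£157,633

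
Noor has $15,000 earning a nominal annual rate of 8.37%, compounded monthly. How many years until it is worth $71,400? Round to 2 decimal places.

Periodic rate i = 0.0837/12 = 0.006975.
(1+i)^n = 71400/15000 = 4.76000, so n = ln 4.76000 / ln 1.00697 = 224.4706 months
= 224.4706/12 years

18.71 years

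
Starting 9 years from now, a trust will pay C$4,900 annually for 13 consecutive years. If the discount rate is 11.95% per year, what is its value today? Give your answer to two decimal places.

Value one period before first payment (t=8): 4900 × [1 − (1+0.1195)^(−13)] / 0.1195 = 4900 × 6.439260 = 31,552.3759
Discount back 8 years: 31,552.3759 × (1+0.1195)^(−8) = 31,552.3759 × 0.405329 = 12,789.0794

C$12,789.08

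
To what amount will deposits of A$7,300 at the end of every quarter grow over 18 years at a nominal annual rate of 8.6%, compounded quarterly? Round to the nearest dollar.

Periodic rate i = 0.086/4 = 0.0215; n = 18 × 4 = 72 periods.
FV = PMT · [(1+i)^n − 1] / i = 7300 · 168.629901 = 1,230,998.2744

A$1,230,998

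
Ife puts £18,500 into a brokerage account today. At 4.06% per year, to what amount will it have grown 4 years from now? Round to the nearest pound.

£21,692

FV = PV·(1+i)^n = 18,500 × 1.172561 = 21,692.3706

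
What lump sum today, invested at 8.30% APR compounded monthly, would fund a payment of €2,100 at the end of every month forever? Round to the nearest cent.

€303,614.46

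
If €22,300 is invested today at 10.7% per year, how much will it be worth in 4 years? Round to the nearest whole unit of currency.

€33,488

22,300 × (1+0.107)^4 = 22,300 × 1.501725 = 33,488.4731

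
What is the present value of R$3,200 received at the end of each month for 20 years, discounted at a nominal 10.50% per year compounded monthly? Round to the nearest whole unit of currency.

i = 0.105/12 = 0.00875 per month; n = 20·12 = 240.
PV = 3200 × [1 − (1+0.00875)^(−240)] / 0.00875 = 3200 × 100.162274 = 320,519.2775

R$320,519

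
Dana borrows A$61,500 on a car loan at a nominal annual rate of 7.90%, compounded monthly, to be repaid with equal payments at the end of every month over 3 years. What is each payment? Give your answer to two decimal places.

A$1,924.35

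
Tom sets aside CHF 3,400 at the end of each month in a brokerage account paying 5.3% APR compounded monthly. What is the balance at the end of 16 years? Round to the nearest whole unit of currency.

CHF 1,024,324

Periodic rate i = 0.053/12 = 0.00441667; n = 16 × 12 = 192 periods.
FV = 3400 × [(1+0.00441667)^192 − 1] / 0.00441667 = 3400 × 301.271663 = 1,024,323.6529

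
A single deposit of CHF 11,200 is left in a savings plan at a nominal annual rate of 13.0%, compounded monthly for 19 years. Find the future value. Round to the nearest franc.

With 12 periods per year: i = 0.0108333, n = 228.
11,200 × (1+0.0108333)^228 = 11,200 × 11.666444 = 130,664.1722

CHF 130,664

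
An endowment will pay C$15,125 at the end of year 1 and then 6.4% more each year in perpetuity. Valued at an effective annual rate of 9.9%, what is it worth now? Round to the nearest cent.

C$432,142.86

PV = PMT / (i − g) = 15125 / (0.099 − 0.064) = 15125 / 0.035000 = 432,142.8571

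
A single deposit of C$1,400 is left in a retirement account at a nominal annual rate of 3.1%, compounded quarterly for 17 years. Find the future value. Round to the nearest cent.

C$2,366.57

Periodic rate i = 0.031/4 = 0.00775; n = 17 × 4 = 68 periods.
FV = 1,400 × (1 + 0.00775)^68 = 2,366.5675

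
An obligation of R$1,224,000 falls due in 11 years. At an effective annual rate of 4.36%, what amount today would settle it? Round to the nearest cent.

Discount factor = (1+0.0436)^(−11) = 0.625353; PV = 1,224,000 × 0.625353 = 765,432.0503

R$765,432.05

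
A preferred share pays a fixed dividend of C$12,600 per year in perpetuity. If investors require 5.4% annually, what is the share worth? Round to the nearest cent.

C$233,333.33

PV = C/r = 12600/0.054 = 233,333.3333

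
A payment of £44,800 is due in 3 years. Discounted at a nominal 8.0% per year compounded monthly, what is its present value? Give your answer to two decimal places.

£35,269.01

Periodic rate i = 0.08/12 = 0.00666667; n = 3 × 12 = 36 periods.
PV = FV·(1+i)^(−n) = 44,800 × 0.787255 = 35,269.0074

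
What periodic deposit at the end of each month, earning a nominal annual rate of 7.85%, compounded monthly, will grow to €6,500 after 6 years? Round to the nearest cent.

i = 0.0785/12 = 0.00654167 per month; n = 6·12 = 72.
FV-annuity factor = 91.588314; PMT = 6500 / 91.588314 = 70.9698

€70.97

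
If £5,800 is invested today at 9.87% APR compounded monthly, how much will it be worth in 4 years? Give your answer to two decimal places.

i = 0.0987/12 = 0.008225 per month; n = 4·12 = 48.
FV = 5,800 × (1 + 0.008225)^48 = 8,593.8184

£8,593.82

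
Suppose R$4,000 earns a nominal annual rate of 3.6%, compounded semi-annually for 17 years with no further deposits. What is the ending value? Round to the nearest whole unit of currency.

i = 0.036/2 = 0.018 per half-year; n = 17·2 = 34.
FV = PV·(1+i)^n = 4,000 × 1.834106 = 7,336.4243

R$7,336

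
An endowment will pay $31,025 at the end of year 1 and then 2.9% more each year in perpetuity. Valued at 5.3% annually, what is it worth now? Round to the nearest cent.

$1,292,708.33

PV = PMT / (i − g) = 31025 / (0.053 − 0.029) = 31025 / 0.024000 = 1,292,708.3333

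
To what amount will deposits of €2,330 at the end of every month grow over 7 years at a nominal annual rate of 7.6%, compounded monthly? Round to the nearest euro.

€257,335

With 12 periods per year: i = 0.00633333, n = 84.
Accumulation factor s(84|0.00633333) = 110.444235; FV = 2330 × 110.444235 = 257,335.0673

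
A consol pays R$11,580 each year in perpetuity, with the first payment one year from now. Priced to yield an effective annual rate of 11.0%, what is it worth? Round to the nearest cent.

R$105,272.73

PV = C/r = 11580/0.11 = 105,272.7273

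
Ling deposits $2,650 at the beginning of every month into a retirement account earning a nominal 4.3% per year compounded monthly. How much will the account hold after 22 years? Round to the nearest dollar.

$1,166,000

i = 0.043/12 = 0.00358333 per month; n = 22·12 = 264.
FV = PMT · [(1+i)^n − 1] / i × (1+i) = 2650 · 439.999825 = 1,165,999.5353
Payments are at the start of each period, so multiply by (1+i).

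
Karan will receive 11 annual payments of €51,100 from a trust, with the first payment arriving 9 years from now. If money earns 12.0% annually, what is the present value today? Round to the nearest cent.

PV at t=8 (ordinary 11-year annuity): 51100 × a(11|0.12) = 51100 × 5.937699 = 303,416.4257
PV₀ = 303,416.4257 / (1+0.12)^8 = 303,416.4257 / 2.475963 = 122,544.8054

€122,544.81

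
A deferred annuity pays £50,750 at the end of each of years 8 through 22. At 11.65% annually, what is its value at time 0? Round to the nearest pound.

£162,851

Value one period before first payment (t=7): 50750 × [1 − (1+0.1165)^(−15)] / 0.1165 = 50750 × 6.940102 = 352,210.1878
Discount back 7 years: 352,210.1878 × (1+0.1165)^(−7) = 352,210.1878 × 0.462369 = 162,851.1471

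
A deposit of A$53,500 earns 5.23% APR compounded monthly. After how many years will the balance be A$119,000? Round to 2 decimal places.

15.32 years

Periodic rate i = 0.0523/12 = 0.00435833.
n = ln(119000/53500) / ln(1+0.00435833) = ln(2.22430) / 0.004349 = 183.8278 months
= 183.8278/12 years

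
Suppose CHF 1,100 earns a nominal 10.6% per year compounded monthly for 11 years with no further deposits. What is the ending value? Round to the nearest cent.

CHF 3,512.02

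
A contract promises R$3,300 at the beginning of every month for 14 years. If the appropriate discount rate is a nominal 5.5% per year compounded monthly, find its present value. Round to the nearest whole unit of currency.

Periodic rate i = 0.055/12 = 0.00458333; n = 14 × 12 = 168 periods.
PV = PMT · [1 − (1+i)^(−n)] / i × (1+i) = 3300 · 117.519083 = 387,812.9744
Payments are at the start of each period, so multiply by (1+i).

R$387,813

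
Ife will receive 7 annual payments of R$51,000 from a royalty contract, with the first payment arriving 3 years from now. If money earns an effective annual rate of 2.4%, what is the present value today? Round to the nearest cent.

Value one period before first payment (t=2): 51000 × [1 − (1+0.024)^(−7)] / 0.024 = 51000 × 6.373627 = 325,054.9871
PV₀ = 325,054.9871 / (1+0.024)^2 = 325,054.9871 / 1.048576 = 309,996.5926

R$309,996.59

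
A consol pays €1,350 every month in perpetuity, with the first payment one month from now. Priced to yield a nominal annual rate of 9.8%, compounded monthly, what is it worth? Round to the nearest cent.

€165,306.12

Periodic rate i = 0.098/12 = 0.00816667.
PV = C/r = 1350/0.00816667 = 165,306.1224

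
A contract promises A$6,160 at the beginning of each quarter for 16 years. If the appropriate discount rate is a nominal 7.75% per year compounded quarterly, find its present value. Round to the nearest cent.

i = 0.0775/4 = 0.019375 per quarter; n = 16·4 = 64.
PV = PMT · [1 − (1+i)^(−n)] / i × (1+i) = 6160 · 37.205919 = 229,188.4583
(annuity-due: payments at period start, so ×(1+i).)

A$229,188.46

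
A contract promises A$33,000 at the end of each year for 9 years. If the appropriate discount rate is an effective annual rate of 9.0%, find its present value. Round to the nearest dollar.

A$197,843

PV = 33000 × [1 − (1+0.09)^(−9)] / 0.09 = 33000 × 5.995247 = 197,843.1475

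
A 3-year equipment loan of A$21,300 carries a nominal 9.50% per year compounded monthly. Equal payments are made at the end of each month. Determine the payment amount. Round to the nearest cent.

A$682.30

i = 0.095/12 = 0.00791667 per month; n = 3·12 = 36.
Annuity-PV factor = 31.217856; PMT = 21300 / 31.217856 = 682.3018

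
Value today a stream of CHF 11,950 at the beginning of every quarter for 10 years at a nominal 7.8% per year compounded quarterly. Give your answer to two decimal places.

i = 0.078/4 = 0.0195 per quarter; n = 10·4 = 40.
PV = PMT · [1 − (1+i)^(−n)] / i × (1+i) = 11950 · 28.135038 = 336,213.7086
(annuity-due: payments at period start, so ×(1+i).)

CHF 336,213.71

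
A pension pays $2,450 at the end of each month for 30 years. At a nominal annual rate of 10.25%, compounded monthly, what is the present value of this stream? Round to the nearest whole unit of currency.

With 12 periods per year: i = 0.00854167, n = 360.
PV = PMT · [1 − (1+i)^(−n)] / i = 2450 · 111.594527 = 273,406.5904

$273,407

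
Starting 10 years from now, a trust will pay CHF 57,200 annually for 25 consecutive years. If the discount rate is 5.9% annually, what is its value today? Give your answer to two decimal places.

Value one period before first payment (t=9): 57200 × [1 − (1+0.059)^(−25)] / 0.059 = 57200 × 12.905731 = 738,207.8318
PV₀ = 738,207.8318 / (1+0.059)^9 = 738,207.8318 / 1.675188 = 440,671.5442

CHF 440,671.54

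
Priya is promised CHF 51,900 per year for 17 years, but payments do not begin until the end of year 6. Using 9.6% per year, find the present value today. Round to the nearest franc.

Value one period before first payment (t=5): 51900 × [1 − (1+0.096)^(−17)] / 0.096 = 51900 × 8.224117 = 426,831.6968
PV₀ = 426,831.6968 / (1+0.096)^5 = 426,831.6968 / 1.581440 = 269,900.6262

CHF 269,901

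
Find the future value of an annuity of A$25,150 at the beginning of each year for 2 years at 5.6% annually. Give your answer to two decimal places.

A$54,604.07

Accumulation factor s(2|0.056) × (1+i) = 2.171136; FV = 25150 × 2.171136 = 54,604.0704
(annuity-due: payments at period start, so ×(1+i).)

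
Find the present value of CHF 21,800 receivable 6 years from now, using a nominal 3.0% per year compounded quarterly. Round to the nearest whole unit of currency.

i = 0.03/4 = 0.0075 per quarter; n = 6·4 = 24.
Discount factor = (1+0.0075)^(−24) = 0.835831; PV = 21,800 × 0.835831 = 18,221.1246

CHF 18,221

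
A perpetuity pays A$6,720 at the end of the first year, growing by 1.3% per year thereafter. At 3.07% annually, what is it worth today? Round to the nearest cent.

A$379,661.02

PV = PMT / (i − g) = 6720 / (0.0307 − 0.013) = 6720 / 0.017700 = 379,661.0169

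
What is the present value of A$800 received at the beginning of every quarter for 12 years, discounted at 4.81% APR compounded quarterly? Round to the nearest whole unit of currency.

Periodic rate i = 0.0481/4 = 0.012025; n = 12 × 4 = 48 periods.
PV = 800 × [1 − (1+0.012025)^(−48)] / 0.012025 × (1+i) = 800 × 36.743900 = 29,395.1203
(Beginning-of-period payments → annuity-due factor ×(1+i).)

A$29,395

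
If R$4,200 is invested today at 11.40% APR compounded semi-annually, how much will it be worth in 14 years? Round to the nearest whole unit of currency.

i = 0.114/2 = 0.057 per half-year; n = 14·2 = 28.
FV = PV·(1+i)^n = 4,200 × 4.721714 = 19,831.1973

R$19,831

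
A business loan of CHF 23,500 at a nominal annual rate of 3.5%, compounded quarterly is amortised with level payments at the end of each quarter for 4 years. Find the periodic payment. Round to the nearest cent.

CHF 1,580.37

Periodic rate i = 0.035/4 = 0.00875; n = 4 × 4 = 16 periods.
Annuity-PV factor = 14.869967; PMT = 23500 / 14.869967 = 1,580.3667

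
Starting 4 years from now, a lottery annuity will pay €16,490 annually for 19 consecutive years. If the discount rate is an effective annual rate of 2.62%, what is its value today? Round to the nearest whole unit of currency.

Value one period before first payment (t=3): 16490 × [1 − (1+0.0262)^(−19)] / 0.0262 = 16490 × 14.817744 = 244,344.5967
PV₀ = 244,344.5967 / (1+0.0262)^3 = 244,344.5967 / 1.080677 = 226,103.1999

€226,103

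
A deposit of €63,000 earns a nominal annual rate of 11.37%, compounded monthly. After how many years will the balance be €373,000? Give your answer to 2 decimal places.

Periodic rate i = 0.1137/12 = 0.009475.
n = ln(373000/63000) / ln(1+0.009475) = ln(5.92063) / 0.009430 = 188.5864 months
= 188.5864/12 years

15.72 years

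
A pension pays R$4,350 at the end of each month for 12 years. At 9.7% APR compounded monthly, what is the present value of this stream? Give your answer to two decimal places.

i = 0.097/12 = 0.00808333 per month; n = 12·12 = 144.
Annuity factor a(144|0.00808333) = 84.903191; PV = 4350 × 84.903191 = 369,328.8816

R$369,328.88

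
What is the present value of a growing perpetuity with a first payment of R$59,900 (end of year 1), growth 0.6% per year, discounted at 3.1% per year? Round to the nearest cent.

R$2,396,000.00

PV = PMT / (i − g) = 59900 / (0.031 − 0.006) = 59900 / 0.025000 = 2,396,000.0000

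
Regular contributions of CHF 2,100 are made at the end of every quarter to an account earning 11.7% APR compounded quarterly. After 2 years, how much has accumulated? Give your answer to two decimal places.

CHF 18,624.28

i = 0.117/4 = 0.02925 per quarter; n = 2·4 = 8.
Accumulation factor s(8|0.02925) = 8.868705; FV = 2100 × 8.868705 = 18,624.2802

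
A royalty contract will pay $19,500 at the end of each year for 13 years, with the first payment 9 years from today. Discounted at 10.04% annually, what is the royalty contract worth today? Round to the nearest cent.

Value one period before first payment (t=8): 19500 × [1 − (1+0.1004)^(−13)] / 0.1004 = 19500 × 7.088660 = 138,228.8699
Discount back 8 years: 138,228.8699 × (1+0.1004)^(−8) = 138,228.8699 × 0.465152 = 64,297.5025

$64,297.50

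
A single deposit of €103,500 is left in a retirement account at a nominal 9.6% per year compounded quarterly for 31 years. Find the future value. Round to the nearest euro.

With 4 periods per year: i = 0.024, n = 124.
FV = PV·(1+i)^n = 103,500 × 18.931918 = 1,959,453.5518

€1,959,454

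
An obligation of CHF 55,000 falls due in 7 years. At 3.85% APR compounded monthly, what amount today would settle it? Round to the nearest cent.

i = 0.0385/12 = 0.00320833 per month; n = 7·12 = 84.
PV = 55,000 / (1 + 0.00320833)^84 = 55,000 / 1.308745 = 42,024.9961

CHF 42,025.00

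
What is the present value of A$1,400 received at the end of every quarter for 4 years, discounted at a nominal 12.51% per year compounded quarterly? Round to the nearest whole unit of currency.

Periodic rate i = 0.1251/4 = 0.031275; n = 4 × 4 = 16 periods.
PV = 1400 × [1 − (1+0.031275)^(−16)] / 0.031275 = 1400 × 12.439536 = 17,415.3505

A$17,415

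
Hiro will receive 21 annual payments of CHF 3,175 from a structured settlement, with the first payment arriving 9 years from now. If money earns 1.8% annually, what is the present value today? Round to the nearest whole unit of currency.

PV at t=8 (ordinary 21-year annuity): 3175 × a(21|0.018) = 3175 × 17.359004 = 55,114.8374
Discount back 8 years: 55,114.8374 × (1+0.018)^(−8) = 55,114.8374 × 0.866997 = 47,784.4186

CHF 47,784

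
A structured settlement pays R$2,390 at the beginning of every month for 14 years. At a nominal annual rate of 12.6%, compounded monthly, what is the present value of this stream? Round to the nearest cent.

i = 0.126/12 = 0.0105 per month; n = 14·12 = 168.
PV = PMT · [1 − (1+i)^(−n)] / i × (1+i) = 2390 · 79.594558 = 190,230.9947
(annuity-due: payments at period start, so ×(1+i).)

R$190,230.99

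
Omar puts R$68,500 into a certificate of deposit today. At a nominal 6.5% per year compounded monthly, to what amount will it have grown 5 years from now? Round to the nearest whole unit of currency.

With 12 periods per year: i = 0.00541667, n = 60.
FV = 68,500 × (1 + 0.00541667)^60 = 94,722.9867

R$94,723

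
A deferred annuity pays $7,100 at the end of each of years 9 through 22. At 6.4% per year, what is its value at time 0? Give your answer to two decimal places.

$39,199.99

Value one period before first payment (t=8): 7100 × [1 − (1+0.064)^(−14)] / 0.064 = 7100 × 9.069026 = 64,390.0833
PV₀ = 64,390.0833 / (1+0.064)^8 = 64,390.0833 / 1.642605 = 39,199.9906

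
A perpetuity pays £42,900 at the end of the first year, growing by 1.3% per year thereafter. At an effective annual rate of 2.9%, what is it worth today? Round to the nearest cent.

£2,681,250.00

PV = PMT / (i − g) = 42900 / (0.029 − 0.013) = 42900 / 0.016000 = 2,681,250.0000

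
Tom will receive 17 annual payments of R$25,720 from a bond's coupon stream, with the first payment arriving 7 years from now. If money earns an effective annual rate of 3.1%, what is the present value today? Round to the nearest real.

PV at t=6 (ordinary 17-year annuity): 25720 × a(17|0.031) = 25720 × 13.060727 = 335,921.9031
PV₀ = 335,921.9031 / (1+0.031)^6 = 335,921.9031 / 1.201025 = 279,696.0482

R$279,696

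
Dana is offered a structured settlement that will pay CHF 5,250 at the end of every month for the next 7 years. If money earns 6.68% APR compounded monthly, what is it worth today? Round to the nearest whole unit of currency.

Periodic rate i = 0.0668/12 = 0.00556667; n = 7 × 12 = 84 periods.
PV = PMT · [1 − (1+i)^(−n)] / i = 5250 · 66.949046 = 351,482.4933

CHF 351,482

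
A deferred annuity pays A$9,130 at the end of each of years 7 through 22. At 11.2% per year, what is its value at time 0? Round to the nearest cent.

A$35,226.92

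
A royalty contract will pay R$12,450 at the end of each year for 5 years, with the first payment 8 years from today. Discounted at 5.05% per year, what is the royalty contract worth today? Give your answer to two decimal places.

Value one period before first payment (t=7): 12450 × [1 − (1+0.0505)^(−5)] / 0.0505 = 12450 × 4.323499 = 53,827.5651
PV₀ = 53,827.5651 / (1+0.0505)^7 = 53,827.5651 / 1.411797 = 38,126.9740

R$38,126.97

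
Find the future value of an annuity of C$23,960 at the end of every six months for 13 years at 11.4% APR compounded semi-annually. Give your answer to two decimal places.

C$1,356,134.46

Periodic rate i = 0.114/2 = 0.057; n = 13 × 2 = 26 periods.
FV = PMT · [(1+i)^n − 1] / i = 23960 · 56.599936 = 1,356,134.4632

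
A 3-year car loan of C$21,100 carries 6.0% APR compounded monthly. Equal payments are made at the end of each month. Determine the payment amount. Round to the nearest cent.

Periodic rate i = 0.06/12 = 0.005; n = 3 × 12 = 36 periods.
PMT = 21100 / ( [1 − (1+0.005)^(−36)] / 0.005 ) = 21100 / 32.871016 = 641.9029

C$641.90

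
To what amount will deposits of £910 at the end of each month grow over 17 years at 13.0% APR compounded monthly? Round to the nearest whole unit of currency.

£672,673

With 12 periods per year: i = 0.0108333, n = 204.
Accumulation factor s(204|0.0108333) = 739.201542; FV = 910 × 739.201542 = 672,673.4035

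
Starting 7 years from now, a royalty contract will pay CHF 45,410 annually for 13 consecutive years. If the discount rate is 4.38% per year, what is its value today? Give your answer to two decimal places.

CHF 342,485.48

PV at t=6 (ordinary 13-year annuity): 45410 × a(13|0.0438) = 45410 × 9.754262 = 442,941.0427
PV₀ = 442,941.0427 / (1+0.0438)^6 = 442,941.0427 / 1.293313 = 342,485.4837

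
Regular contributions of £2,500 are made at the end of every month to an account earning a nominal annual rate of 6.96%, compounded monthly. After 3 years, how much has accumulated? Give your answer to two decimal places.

With 12 periods per year: i = 0.0058, n = 36.
FV = 2500 × [(1+0.0058)^36 − 1] / 0.0058 = 2500 × 39.906122 = 99,765.3060

£99,765.31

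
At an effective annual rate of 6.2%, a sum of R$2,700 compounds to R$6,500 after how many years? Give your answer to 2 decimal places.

(1+i)^n = 6500/2700 = 2.40741, so n = ln 2.40741 / ln 1.062 = 14.6050 years

14.61 years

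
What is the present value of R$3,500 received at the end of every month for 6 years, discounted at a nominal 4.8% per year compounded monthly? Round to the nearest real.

R$218,582

i = 0.048/12 = 0.004 per month; n = 6·12 = 72.
PV = 3500 × [1 − (1+0.004)^(−72)] / 0.004 = 3500 × 62.451892 = 218,581.6233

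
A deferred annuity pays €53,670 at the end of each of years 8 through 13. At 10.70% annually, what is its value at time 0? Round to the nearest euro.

PV at t=7 (ordinary 6-year annuity): 53670 × a(6|0.107) = 53670 × 4.267352 = 229,028.8028
PV₀ = 229,028.8028 / (1+0.107)^7 = 229,028.8028 / 2.037198 = 112,423.4107

€112,423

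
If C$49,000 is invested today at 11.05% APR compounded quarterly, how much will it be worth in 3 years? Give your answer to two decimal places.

Periodic rate i = 0.1105/4 = 0.027625; n = 3 × 4 = 12 periods.
FV = 49,000 × (1 + 0.027625)^12 = 67,953.5288

C$67,953.53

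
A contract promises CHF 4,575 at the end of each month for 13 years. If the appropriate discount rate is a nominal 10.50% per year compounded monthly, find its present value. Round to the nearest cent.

i = 0.105/12 = 0.00875 per month; n = 13·12 = 156.
PV = PMT · [1 − (1+i)^(−n)] / i = 4575 · 84.925549 = 388,534.3852

CHF 388,534.39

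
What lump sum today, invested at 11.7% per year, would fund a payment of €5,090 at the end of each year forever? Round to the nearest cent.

PV = C/r = 5090/0.117 = 43,504.2735

€43,504.27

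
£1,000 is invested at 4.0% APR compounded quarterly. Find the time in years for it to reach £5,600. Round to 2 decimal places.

Periodic rate i = 0.04/4 = 0.01.
n = ln(5600/1000) / ln(1+0.01) = ln(5.60000) / 0.009950 = 173.1366 quarters
= 173.1366/4 years

43.28 years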